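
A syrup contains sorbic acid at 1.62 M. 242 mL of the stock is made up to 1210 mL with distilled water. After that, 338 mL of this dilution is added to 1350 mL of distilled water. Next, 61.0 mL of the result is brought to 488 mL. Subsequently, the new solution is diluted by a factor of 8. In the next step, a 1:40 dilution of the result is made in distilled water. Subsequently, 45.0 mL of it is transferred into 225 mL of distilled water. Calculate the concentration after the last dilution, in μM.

4.22 μM

Overall dilution factor = 5 × 4.994 × 8 × 8 × 40 × 6 = 3.84 × 10⁵.
1.62 M / 3.84 × 10⁵ = 4.22 × 10⁻⁶ M = 4.22 μM.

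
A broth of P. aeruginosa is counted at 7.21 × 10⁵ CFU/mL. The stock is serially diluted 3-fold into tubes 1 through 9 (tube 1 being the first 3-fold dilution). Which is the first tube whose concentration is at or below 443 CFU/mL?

tube 7

Tube n has concentration 7.21 × 10⁵ CFU/mL / 3ⁿ.
Need 3ⁿ ≥ 7.21 × 10⁵ CFU/mL / 443 CFU/mL = 1628, so n ≥ 6.73.
First such tube: n = 7.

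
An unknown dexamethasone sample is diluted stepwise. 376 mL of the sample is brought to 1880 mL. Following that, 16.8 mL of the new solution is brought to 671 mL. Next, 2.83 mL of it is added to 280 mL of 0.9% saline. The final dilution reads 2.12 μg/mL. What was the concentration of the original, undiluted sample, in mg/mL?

Overall dilution factor = 5 × 39.94 × 99.94 = 2.00 × 10⁴.
Original = 2.12 μg/mL × 2.00 × 10⁴ = 4.23 × 10⁴ μg/mL = 42.3 mg/mL.

42.3 mg/mL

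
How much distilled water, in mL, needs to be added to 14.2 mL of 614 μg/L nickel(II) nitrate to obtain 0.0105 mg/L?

0.0105 mg/L = 10.5 μg/L.
V₂ = C₁V₁/C₂ = 614 × 14.2 / 10.5 = 830 mL.
Diluent to add = V₂ − V₁ = 830 − 14.2 = 816 mL.

816 mL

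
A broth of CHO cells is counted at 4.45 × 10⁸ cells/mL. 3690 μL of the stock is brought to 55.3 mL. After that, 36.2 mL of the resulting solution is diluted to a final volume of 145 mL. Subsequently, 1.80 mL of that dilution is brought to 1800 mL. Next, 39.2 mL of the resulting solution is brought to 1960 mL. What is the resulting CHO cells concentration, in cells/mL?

Overall dilution factor = 14.99 × 4.006 × 1000 × 50 = 3.00 × 10⁶.
4.45 × 10⁸ cells/mL / 3.00 × 10⁶ = 148 cells/mL.

148 cells/mL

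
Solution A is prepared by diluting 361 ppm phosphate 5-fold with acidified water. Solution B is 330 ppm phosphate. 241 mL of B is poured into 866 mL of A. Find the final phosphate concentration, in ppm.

C_A = 361 ppm / 5 = 72.2 ppm.
C_mix = (C_A·V_A + C_B·V_B)/(V_A + V_B) = (72.2×866 + 330×241) / 1107 = 128 ppm.

128 ppm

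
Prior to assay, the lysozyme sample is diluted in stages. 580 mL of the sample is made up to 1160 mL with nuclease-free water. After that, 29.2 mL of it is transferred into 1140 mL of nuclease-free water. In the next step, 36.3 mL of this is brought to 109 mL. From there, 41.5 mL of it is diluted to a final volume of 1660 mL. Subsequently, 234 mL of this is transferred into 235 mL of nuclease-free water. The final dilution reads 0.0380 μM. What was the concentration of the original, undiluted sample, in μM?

733 μM

Overall dilution factor = 2 × 40.04 × 3.003 × 40 × 2.004 = 1.93 × 10⁴.
Original = 0.0380 μM × 1.93 × 10⁴ = 733 μM.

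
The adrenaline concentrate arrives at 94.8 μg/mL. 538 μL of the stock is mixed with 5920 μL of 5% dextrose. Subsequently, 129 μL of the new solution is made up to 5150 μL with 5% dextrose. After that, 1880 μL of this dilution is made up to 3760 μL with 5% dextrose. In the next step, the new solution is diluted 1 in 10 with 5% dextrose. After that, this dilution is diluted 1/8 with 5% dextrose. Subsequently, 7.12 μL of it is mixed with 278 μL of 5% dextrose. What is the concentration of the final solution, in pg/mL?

30.9 pg/mL

Overall dilution factor = 12.00 × 39.92 × 2 × 10 × 8 × 40.04 = 3.07 × 10⁶.
94.8 μg/mL / 3.07 × 10⁶ = 3.09 × 10⁻⁵ μg/mL = 30.9 pg/mL.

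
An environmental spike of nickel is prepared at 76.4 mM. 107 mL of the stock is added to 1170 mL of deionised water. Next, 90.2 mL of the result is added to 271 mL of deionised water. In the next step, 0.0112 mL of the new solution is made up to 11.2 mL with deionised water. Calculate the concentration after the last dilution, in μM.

Overall dilution factor = 11.93 × 4.004 × 1000 = 4.78 × 10⁴.
76.4 mM / 4.78 × 10⁴ = 1.60 × 10⁻³ mM = 1.60 μM.

1.60 μM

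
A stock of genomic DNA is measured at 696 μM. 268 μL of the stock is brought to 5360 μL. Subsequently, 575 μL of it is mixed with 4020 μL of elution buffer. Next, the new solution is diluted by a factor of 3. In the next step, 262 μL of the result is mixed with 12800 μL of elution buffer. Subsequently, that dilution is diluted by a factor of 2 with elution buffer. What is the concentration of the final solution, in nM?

14.6 nM

Overall dilution factor = 20 × 7.991 × 3 × 49.85 × 2 = 4.78 × 10⁴.
696 μM / 4.78 × 10⁴ = 0.0146 μM = 14.6 nM.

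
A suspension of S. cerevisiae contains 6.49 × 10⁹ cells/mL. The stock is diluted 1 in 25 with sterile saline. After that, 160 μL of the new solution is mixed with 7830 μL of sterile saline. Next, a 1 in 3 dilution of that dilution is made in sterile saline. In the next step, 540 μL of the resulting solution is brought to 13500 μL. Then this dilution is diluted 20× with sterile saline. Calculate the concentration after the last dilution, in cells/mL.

3470 cells/mL

Overall dilution factor = 25 × 49.94 × 3 × 25 × 20 = 1.87 × 10⁶.
6.49 × 10⁹ cells/mL / 1.87 × 10⁶ = 3470 cells/mL.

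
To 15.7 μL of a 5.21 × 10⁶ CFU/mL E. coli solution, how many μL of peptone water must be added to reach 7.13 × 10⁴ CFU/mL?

V₂ = C₁V₁/C₂ = 5.21 × 10⁶ × 15.7 / 7.13 × 10⁴ = 1147 μL.
Diluent to add = V₂ − V₁ = 1147 − 15.7 = 1130 μL.

1130 μL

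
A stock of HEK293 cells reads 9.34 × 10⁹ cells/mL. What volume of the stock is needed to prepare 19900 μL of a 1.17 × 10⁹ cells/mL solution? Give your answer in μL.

V₁ = C₂V₂/C₁ = 1.17 × 10⁹ × 19900 / 9.34 × 10⁹ = 2493 μL.

2490 μL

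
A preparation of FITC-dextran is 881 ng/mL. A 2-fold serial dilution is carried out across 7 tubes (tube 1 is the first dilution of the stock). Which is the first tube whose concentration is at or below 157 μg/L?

Tube n has concentration 881 ng/mL / 2ⁿ.
Need 2ⁿ ≥ 881 ng/mL / 157 μg/L = 5.61, so n ≥ 2.49.
First such tube: n = 3.

tube 3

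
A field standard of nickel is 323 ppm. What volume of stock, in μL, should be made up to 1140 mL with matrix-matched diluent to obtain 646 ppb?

646 ppb = 0.646 ppm.
V₁ = C₂V₂/C₁ = 0.646 × 1140 / 323 = 2.28 mL = 2280 μL.

2280 μL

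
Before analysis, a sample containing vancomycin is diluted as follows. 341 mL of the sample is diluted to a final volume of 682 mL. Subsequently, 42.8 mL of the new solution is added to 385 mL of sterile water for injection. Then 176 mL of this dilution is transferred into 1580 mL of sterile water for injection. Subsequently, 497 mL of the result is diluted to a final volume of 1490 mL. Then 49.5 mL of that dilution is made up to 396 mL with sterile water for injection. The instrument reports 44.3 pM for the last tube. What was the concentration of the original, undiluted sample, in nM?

Overall dilution factor = 2 × 9.995 × 9.977 × 2.998 × 8 = 4784.
Original = 44.3 pM × 4784 = 2.12 × 10⁵ pM = 212 nM.

212 nM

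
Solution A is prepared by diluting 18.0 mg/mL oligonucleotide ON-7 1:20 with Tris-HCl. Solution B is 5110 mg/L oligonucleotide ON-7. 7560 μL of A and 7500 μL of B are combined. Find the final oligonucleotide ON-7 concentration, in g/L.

3.00 g/L

C_A = 18.0 mg/mL / 20 = 0.900 mg/mL.
C_B = 5110 mg/L = 5.11 mg/mL.
C_mix = (C_A·V_A + C_B·V_B)/(V_A + V_B) = (0.900×7560 + 5.11×7500) / 15060 = 3.00 mg/mL = 3.00 g/L.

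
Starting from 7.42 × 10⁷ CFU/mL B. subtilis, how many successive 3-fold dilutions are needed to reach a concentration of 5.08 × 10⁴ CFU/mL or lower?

7

Need 3ⁿ ≥ 1461, so n ≥ log(1461)/log(3) = 6.63.
Minimum whole steps: n = 7.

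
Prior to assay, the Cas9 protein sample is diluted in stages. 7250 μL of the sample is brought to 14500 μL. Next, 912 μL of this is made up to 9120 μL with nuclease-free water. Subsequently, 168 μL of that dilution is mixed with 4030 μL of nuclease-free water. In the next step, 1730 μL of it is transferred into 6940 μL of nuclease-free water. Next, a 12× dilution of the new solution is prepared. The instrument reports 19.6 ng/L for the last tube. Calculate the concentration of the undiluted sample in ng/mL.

589 ng/mL

Overall dilution factor = 2 × 10 × 24.99 × 5.012 × 12 = 3.01 × 10⁴.
Original = 19.6 ng/L × 3.01 × 10⁴ = 5.89 × 10⁵ ng/L = 589 ng/mL.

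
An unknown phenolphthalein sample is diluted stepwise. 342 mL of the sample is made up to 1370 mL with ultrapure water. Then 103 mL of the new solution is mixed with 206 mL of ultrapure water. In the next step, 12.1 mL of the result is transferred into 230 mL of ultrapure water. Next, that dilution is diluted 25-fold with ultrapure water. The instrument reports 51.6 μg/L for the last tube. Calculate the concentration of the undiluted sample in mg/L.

310 mg/L

Overall dilution factor = 4.006 × 3 × 20.01 × 25 = 6011.
Original = 51.6 μg/L × 6011 = 3.10 × 10⁵ μg/L = 310 mg/L.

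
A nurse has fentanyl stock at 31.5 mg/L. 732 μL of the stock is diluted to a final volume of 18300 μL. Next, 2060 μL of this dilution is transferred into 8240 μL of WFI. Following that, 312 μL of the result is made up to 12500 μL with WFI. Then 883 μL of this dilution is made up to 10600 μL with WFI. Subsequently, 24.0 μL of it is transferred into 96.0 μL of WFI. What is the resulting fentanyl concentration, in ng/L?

105 ng/L

Overall dilution factor = 25 × 5 × 40.06 × 12.00 × 5 = 3.01 × 10⁵.
31.5 mg/L / 3.01 × 10⁵ = 1.05 × 10⁻⁴ mg/L = 105 ng/L.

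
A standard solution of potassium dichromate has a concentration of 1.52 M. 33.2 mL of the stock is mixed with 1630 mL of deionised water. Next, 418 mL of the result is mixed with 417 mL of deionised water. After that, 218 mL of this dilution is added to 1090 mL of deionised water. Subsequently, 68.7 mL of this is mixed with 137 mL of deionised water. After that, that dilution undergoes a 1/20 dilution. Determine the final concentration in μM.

42.3 μM

Overall dilution factor = 50.10 × 1.998 × 6 × 2.994 × 20 = 3.60 × 10⁴.
1.52 M / 3.60 × 10⁴ = 4.23 × 10⁻⁵ M = 42.3 μM.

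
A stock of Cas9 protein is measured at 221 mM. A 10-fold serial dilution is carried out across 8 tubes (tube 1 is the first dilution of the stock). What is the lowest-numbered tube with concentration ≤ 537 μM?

Tube n has concentration 221 mM / 10ⁿ.
Need 10ⁿ ≥ 221 mM / 537 μM = 412, so n ≥ 2.61.
First such tube: n = 3.

tube 3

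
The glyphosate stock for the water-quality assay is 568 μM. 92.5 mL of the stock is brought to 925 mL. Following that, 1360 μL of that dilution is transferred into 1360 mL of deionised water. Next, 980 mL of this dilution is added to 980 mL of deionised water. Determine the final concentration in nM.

28.4 nM

Overall dilution factor = 10 × 1001 × 2 = 2.00 × 10⁴.
568 μM / 2.00 × 10⁴ = 0.0284 μM = 28.4 nM.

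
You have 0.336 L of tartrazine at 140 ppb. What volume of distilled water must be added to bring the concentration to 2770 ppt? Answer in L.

2770 ppt = 2.77 ppb.
V₂ = C₁V₁/C₂ = 140 × 0.336 / 2.77 = 17.0 L.
Diluent to add = V₂ − V₁ = 17.0 − 0.336 = 16.6 L.

16.6 L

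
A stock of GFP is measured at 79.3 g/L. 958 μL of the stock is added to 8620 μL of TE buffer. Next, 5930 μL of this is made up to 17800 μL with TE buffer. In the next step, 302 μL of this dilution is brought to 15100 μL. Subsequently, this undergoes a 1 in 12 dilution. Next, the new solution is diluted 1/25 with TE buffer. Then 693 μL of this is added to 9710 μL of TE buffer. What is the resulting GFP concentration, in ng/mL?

11.7 ng/mL

Overall dilution factor = 9.998 × 3.002 × 50 × 12 × 25 × 15.01 = 6.76 × 10⁶.
79.3 g/L / 6.76 × 10⁶ = 1.17 × 10⁻⁵ g/L = 11.7 ng/mL.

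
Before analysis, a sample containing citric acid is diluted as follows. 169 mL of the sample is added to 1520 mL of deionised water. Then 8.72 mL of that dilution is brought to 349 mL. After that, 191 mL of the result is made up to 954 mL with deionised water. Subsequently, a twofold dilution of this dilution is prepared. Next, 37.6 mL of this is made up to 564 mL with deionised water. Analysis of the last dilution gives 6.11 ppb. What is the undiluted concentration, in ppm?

366 ppm

Overall dilution factor = 9.994 × 40.02 × 4.995 × 2 × 15 = 5.99 × 10⁴.
Original = 6.11 ppb × 5.99 × 10⁴ = 3.66 × 10⁵ ppb = 366 ppm.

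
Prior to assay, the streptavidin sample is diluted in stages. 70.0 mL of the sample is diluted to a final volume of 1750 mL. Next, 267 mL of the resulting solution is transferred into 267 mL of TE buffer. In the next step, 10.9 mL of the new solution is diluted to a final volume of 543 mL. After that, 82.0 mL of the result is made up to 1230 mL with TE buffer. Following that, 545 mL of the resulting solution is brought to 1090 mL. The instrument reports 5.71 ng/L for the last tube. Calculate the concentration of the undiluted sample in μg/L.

Overall dilution factor = 25 × 2 × 49.82 × 15 × 2 = 7.47 × 10⁴.
Original = 5.71 ng/L × 7.47 × 10⁴ = 4.27 × 10⁵ ng/L = 427 μg/L.

427 μg/L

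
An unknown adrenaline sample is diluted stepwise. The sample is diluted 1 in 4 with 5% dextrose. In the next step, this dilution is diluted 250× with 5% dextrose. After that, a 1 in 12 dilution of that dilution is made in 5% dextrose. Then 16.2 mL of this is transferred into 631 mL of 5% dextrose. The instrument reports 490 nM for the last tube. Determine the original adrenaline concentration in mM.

235 mM

Overall dilution factor = 4 × 250 × 12 × 39.95 = 4.79 × 10⁵.
Original = 490 nM × 4.79 × 10⁵ = 2.35 × 10⁸ nM = 235 mM.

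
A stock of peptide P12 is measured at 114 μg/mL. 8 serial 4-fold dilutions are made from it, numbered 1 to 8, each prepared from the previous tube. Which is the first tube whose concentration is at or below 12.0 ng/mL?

tube 7

Tube n has concentration 114 μg/mL / 4ⁿ.
Need 4ⁿ ≥ 114 μg/mL / 12.0 ng/mL = 9500, so n ≥ 6.61.
First such tube: n = 7.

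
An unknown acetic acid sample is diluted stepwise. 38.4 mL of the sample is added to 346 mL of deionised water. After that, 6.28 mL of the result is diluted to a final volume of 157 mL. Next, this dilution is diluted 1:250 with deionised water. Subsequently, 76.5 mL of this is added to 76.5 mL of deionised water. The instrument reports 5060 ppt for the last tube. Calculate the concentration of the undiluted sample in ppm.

Overall dilution factor = 10.01 × 25 × 250 × 2 = 1.25 × 10⁵.
Original = 5060 ppt × 1.25 × 10⁵ = 6.33 × 10⁸ ppt = 633 ppm.

633 ppm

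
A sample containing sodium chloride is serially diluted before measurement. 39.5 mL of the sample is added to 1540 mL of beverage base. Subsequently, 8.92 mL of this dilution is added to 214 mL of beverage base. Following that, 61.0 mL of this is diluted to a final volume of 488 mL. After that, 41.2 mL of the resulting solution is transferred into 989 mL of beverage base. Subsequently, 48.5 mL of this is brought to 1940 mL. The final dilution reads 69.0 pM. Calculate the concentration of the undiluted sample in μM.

Overall dilution factor = 39.99 × 24.99 × 8 × 25.00 × 40 = 8.00 × 10⁶.
Original = 69.0 pM × 8.00 × 10⁶ = 5.52 × 10⁸ pM = 552 μM.

552 μM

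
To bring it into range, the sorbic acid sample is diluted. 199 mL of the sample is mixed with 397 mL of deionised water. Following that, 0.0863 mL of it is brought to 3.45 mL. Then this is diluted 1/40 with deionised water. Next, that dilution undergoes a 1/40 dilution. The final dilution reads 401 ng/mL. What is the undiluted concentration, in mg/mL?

76.8 mg/mL

Overall dilution factor = 2.995 × 39.98 × 40 × 40 = 1.92 × 10⁵.
Original = 401 ng/mL × 1.92 × 10⁵ = 7.68 × 10⁷ ng/mL = 76.8 mg/mL.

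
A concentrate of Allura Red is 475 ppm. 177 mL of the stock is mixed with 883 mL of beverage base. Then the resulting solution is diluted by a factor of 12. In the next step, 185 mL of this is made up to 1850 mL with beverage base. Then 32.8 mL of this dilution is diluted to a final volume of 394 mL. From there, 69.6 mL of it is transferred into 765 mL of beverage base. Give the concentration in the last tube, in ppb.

4.59 ppb

Overall dilution factor = 5.989 × 12 × 10 × 12.01 × 11.99 = 1.04 × 10⁵.
475 ppm / 1.04 × 10⁵ = 4.59 × 10⁻³ ppm = 4.59 ppb.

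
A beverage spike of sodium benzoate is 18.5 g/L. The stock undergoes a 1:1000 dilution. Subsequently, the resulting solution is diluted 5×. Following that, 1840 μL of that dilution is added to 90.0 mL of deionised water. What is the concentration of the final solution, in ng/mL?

Overall dilution factor = 1000 × 5 × 49.91 = 2.50 × 10⁵.
18.5 g/L / 2.50 × 10⁵ = 7.41 × 10⁻⁵ g/L = 74.1 ng/mL.

74.1 ng/mL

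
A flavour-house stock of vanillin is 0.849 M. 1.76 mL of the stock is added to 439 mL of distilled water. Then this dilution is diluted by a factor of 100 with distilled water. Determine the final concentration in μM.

Overall dilution factor = 250.4 × 100 = 2.50 × 10⁴.
0.849 M / 2.50 × 10⁴ = 3.39 × 10⁻⁵ M = 33.9 μM.

33.9 μM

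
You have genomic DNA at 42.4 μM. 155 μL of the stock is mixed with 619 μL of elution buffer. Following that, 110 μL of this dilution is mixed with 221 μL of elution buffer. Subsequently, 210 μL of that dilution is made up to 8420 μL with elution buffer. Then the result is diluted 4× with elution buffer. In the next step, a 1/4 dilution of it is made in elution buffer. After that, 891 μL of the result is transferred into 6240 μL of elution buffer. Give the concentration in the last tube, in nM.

Overall dilution factor = 4.994 × 3.009 × 40.10 × 4 × 4 × 8.003 = 7.71 × 10⁴.
42.4 μM / 7.71 × 10⁴ = 5.50 × 10⁻⁴ μM = 0.550 nM.

0.550 nM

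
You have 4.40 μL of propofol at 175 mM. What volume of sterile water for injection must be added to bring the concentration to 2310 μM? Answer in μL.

329 μL

2310 μM = 2.31 mM.
V₂ = C₁V₁/C₂ = 175 × 4.40 / 2.31 = 333 μL.
Diluent to add = V₂ − V₁ = 333 − 4.40 = 329 μL.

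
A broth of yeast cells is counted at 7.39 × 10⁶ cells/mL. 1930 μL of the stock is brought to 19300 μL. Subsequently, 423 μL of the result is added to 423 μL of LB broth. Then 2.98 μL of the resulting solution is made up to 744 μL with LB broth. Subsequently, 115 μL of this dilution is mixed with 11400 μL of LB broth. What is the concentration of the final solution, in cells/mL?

Overall dilution factor = 10 × 2 × 249.7 × 100.1 = 5.00 × 10⁵.
7.39 × 10⁶ cells/mL / 5.00 × 10⁵ = 14.8 cells/mL.

14.8 cells/mL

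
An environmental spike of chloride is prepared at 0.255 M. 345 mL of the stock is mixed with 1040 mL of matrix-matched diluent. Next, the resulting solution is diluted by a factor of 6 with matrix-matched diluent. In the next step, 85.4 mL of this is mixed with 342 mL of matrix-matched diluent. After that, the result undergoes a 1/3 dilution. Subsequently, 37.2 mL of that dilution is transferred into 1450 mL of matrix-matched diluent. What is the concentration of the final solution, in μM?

17.6 μM

Overall dilution factor = 4.014 × 6 × 5.005 × 3 × 39.98 = 1.45 × 10⁴.
0.255 M / 1.45 × 10⁴ = 1.76 × 10⁻⁵ M = 17.6 μM.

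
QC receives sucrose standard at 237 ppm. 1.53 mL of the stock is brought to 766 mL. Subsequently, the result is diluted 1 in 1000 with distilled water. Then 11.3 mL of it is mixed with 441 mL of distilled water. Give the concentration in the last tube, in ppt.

11.8 ppt

Overall dilution factor = 500.7 × 1000 × 40.03 = 2.00 × 10⁷.
237 ppm / 2.00 × 10⁷ = 1.18 × 10⁻⁵ ppm = 11.8 ppt.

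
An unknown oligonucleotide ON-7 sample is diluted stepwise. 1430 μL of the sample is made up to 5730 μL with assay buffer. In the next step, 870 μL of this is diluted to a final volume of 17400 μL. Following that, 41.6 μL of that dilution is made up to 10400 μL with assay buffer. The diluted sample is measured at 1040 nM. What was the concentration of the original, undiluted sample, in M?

Overall dilution factor = 4.007 × 20 × 250 = 2.00 × 10⁴.
Original = 1040 nM × 2.00 × 10⁴ = 2.08 × 10⁷ nM = 0.0208 M.

0.0208 M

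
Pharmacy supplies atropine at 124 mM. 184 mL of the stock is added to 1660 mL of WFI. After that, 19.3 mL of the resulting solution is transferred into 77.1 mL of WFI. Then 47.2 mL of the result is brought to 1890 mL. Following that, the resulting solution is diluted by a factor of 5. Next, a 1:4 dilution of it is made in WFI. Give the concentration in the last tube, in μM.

3.09 μM

Overall dilution factor = 10.02 × 4.995 × 40.04 × 5 × 4 = 4.01 × 10⁴.
124 mM / 4.01 × 10⁴ = 3.09 × 10⁻³ mM = 3.09 μM.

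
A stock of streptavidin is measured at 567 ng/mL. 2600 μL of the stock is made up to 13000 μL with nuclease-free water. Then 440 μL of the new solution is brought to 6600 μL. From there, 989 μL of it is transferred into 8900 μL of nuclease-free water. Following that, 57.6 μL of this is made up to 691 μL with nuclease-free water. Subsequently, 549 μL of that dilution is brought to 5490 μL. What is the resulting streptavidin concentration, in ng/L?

6.30 ng/L

Overall dilution factor = 5 × 15 × 9.999 × 12.00 × 10 = 9.00 × 10⁴.
567 ng/mL / 9.00 × 10⁴ = 6.30 × 10⁻³ ng/mL = 6.30 ng/L.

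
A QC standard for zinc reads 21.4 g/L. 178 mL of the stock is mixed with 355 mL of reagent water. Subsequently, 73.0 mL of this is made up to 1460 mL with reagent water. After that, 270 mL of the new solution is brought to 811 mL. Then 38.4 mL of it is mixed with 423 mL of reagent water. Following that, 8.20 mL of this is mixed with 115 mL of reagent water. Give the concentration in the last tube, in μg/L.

Overall dilution factor = 2.994 × 20 × 3.004 × 12.02 × 15.02 = 3.25 × 10⁴.
21.4 g/L / 3.25 × 10⁴ = 6.59 × 10⁻⁴ g/L = 659 μg/L.

659 μg/L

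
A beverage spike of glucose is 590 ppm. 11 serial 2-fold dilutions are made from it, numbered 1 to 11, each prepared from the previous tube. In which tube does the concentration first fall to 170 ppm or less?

tube 2

Tube n has concentration 590 ppm / 2ⁿ.
Need 2ⁿ ≥ 590 ppm / 170 ppm = 3.47, so n ≥ 1.80.
First such tube: n = 2.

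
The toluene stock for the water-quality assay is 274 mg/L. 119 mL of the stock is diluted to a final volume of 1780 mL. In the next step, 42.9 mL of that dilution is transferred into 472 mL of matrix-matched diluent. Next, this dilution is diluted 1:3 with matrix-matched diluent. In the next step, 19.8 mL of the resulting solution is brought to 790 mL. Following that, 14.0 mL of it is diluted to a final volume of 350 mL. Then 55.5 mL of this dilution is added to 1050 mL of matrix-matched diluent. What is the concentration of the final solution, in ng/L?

25.6 ng/L

Overall dilution factor = 14.96 × 12.00 × 3 × 39.90 × 25 × 19.92 = 1.07 × 10⁷.
274 mg/L / 1.07 × 10⁷ = 2.56 × 10⁻⁵ mg/L = 25.6 ng/L.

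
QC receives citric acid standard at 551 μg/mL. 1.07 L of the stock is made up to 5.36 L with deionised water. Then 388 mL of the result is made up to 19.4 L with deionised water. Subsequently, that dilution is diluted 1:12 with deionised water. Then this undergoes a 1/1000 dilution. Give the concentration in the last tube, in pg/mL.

183 pg/mL

Overall dilution factor = 5.009 × 50 × 12 × 1000 = 3.01 × 10⁶.
551 μg/mL / 3.01 × 10⁶ = 1.83 × 10⁻⁴ μg/mL = 183 pg/mL.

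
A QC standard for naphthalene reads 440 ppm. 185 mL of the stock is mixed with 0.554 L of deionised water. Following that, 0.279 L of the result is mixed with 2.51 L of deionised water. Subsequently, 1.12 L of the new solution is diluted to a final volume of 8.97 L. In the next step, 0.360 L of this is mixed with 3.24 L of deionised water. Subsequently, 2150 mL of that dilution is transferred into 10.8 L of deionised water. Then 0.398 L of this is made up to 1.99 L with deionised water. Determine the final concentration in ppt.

4570 ppt

Overall dilution factor = 3.995 × 9.996 × 8.009 × 10 × 6.023 × 5 = 9.63 × 10⁴.
440 ppm / 9.63 × 10⁴ = 4.57 × 10⁻³ ppm = 4570 ppt.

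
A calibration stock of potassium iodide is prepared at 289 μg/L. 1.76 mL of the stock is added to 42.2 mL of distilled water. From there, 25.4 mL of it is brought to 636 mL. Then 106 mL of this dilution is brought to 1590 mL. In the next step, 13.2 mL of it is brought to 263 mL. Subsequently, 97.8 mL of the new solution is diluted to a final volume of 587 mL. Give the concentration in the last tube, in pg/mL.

0.258 pg/mL

Overall dilution factor = 24.98 × 25.04 × 15 × 19.92 × 6.002 = 1.12 × 10⁶.
289 μg/L / 1.12 × 10⁶ = 2.58 × 10⁻⁴ μg/L = 0.258 pg/mL.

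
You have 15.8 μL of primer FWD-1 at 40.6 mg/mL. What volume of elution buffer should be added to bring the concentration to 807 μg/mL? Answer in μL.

779 μL

807 μg/mL = 0.807 mg/mL.
V₂ = C₁V₁/C₂ = 40.6 × 15.8 / 0.807 = 795 μL.
Diluent to add = V₂ − V₁ = 795 − 15.8 = 779 μL.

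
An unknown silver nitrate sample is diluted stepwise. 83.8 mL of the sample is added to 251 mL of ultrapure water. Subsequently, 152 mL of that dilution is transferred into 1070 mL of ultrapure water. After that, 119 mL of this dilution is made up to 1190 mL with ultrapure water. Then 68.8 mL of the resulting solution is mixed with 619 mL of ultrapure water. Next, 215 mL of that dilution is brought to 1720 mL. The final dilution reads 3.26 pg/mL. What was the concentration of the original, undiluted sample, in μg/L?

83.7 μg/L

Overall dilution factor = 3.995 × 8.039 × 10 × 9.997 × 8 = 2.57 × 10⁴.
Original = 3.26 pg/mL × 2.57 × 10⁴ = 8.37 × 10⁴ pg/mL = 83.7 μg/L.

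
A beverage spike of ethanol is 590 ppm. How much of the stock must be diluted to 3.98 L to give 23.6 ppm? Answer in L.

V₁ = C₂V₂/C₁ = 23.6 × 3.98 / 590 = 0.159 L.

0.159 L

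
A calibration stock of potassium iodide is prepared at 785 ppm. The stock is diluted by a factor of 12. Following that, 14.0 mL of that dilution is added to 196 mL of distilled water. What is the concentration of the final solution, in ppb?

4360 ppb

Overall dilution factor = 12 × 15 = 180.
785 ppm / 180 = 4.36 ppm = 4360 ppb.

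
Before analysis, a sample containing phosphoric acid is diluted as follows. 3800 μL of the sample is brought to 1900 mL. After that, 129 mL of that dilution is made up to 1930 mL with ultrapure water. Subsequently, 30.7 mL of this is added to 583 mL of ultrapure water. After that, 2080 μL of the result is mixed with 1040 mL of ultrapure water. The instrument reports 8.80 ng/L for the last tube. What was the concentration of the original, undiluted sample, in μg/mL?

659 μg/mL

Overall dilution factor = 500 × 14.96 × 19.99 × 501 = 7.49 × 10⁷.
Original = 8.80 ng/L × 7.49 × 10⁷ = 6.59 × 10⁸ ng/L = 659 μg/mL.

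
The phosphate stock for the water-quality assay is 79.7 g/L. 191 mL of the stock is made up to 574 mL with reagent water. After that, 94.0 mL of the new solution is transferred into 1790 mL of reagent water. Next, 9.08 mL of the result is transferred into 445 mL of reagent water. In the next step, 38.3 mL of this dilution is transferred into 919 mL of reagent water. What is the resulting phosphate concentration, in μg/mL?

1.06 μg/mL

Overall dilution factor = 3.005 × 20.04 × 50.01 × 24.99 = 7.53 × 10⁴.
79.7 g/L / 7.53 × 10⁴ = 1.06 × 10⁻³ g/L = 1.06 μg/mL.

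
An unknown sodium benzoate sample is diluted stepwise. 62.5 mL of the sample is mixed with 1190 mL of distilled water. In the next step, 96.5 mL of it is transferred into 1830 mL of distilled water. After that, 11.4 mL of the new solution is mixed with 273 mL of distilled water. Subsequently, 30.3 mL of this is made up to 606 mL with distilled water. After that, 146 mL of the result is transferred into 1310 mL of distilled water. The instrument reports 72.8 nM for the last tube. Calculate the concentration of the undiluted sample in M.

0.145 M

Overall dilution factor = 20.04 × 19.96 × 24.95 × 20 × 9.973 = 1.99 × 10⁶.
Original = 72.8 nM × 1.99 × 10⁶ = 1.45 × 10⁸ nM = 0.145 M.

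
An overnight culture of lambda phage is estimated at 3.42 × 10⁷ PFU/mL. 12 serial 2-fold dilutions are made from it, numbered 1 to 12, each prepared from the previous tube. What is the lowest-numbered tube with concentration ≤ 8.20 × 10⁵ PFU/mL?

tube 6

Tube n has concentration 3.42 × 10⁷ PFU/mL / 2ⁿ.
Need 2ⁿ ≥ 3.42 × 10⁷ PFU/mL / 8.20 × 10⁵ PFU/mL = 41.7, so n ≥ 5.38.
First such tube: n = 6.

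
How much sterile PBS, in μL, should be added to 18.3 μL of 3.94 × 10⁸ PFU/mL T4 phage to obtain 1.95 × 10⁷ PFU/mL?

V₂ = C₁V₁/C₂ = 3.94 × 10⁸ × 18.3 / 1.95 × 10⁷ = 370 μL.
Diluent to add = V₂ − V₁ = 370 − 18.3 = 351 μL.

351 μL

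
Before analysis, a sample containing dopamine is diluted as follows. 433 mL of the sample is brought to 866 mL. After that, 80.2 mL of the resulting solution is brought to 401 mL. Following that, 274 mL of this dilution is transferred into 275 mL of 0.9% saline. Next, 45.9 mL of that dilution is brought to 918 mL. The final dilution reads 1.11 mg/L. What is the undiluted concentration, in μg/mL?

445 μg/mL

Overall dilution factor = 2 × 5 × 2.004 × 20 = 401.
Original = 1.11 mg/L × 401 = 445 mg/L = 445 μg/mL.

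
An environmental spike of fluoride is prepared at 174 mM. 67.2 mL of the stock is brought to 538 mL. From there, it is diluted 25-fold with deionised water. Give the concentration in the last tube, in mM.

Overall dilution factor = 8.006 × 25 = 200.
174 mM / 200 = 0.869 mM.

0.869 mM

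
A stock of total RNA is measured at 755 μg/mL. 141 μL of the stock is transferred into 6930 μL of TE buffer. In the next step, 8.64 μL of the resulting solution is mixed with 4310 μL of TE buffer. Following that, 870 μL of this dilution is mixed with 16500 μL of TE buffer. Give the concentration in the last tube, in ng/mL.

Overall dilution factor = 50.15 × 499.8 × 19.97 = 5.00 × 10⁵.
755 μg/mL / 5.00 × 10⁵ = 1.51 × 10⁻³ μg/mL = 1.51 ng/mL.

1.51 ng/mL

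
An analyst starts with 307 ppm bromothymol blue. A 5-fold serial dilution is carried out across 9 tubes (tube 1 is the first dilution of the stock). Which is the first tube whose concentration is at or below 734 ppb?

Tube n has concentration 307 ppm / 5ⁿ.
Need 5ⁿ ≥ 307 ppm / 734 ppb = 418, so n ≥ 3.75.
First such tube: n = 4.

tube 4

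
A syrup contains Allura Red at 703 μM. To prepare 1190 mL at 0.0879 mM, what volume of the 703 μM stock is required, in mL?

149 mL

0.0879 mM = 87.9 μM.
V₁ = C₂V₂/C₁ = 87.9 × 1190 / 703 = 149 mL.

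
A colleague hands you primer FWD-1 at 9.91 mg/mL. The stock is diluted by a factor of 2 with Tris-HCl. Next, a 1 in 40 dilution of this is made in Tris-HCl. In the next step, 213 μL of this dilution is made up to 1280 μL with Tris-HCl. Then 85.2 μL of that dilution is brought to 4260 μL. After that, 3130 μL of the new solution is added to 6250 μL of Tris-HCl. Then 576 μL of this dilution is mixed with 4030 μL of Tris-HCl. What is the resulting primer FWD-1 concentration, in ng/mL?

Overall dilution factor = 2 × 40 × 6.009 × 50 × 2.997 × 7.997 = 5.76 × 10⁵.
9.91 mg/mL / 5.76 × 10⁵ = 1.72 × 10⁻⁵ mg/mL = 17.2 ng/mL.

17.2 ng/mL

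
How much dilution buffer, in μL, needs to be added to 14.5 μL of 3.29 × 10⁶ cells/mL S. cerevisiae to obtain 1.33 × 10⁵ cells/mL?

344 μL

V₂ = C₁V₁/C₂ = 3.29 × 10⁶ × 14.5 / 1.33 × 10⁵ = 359 μL.
Diluent to add = V₂ − V₁ = 359 − 14.5 = 344 μL.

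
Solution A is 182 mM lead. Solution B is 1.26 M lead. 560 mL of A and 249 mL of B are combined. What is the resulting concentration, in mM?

514 mM

C_B = 1.26 M = 1260 mM.
C_mix = (C_A·V_A + C_B·V_B)/(V_A + V_B) = (182×560 + 1260×249) / 809.0 = 514 mM.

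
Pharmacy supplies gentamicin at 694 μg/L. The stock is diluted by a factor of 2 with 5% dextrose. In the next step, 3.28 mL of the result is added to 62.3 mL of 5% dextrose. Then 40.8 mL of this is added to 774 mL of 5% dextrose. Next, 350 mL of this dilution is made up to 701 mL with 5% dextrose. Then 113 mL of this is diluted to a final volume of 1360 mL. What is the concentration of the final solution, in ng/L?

Overall dilution factor = 2 × 19.99 × 19.97 × 2.003 × 12.04 = 1.92 × 10⁴.
694 μg/L / 1.92 × 10⁴ = 0.0361 μg/L = 36.1 ng/L.

36.1 ng/L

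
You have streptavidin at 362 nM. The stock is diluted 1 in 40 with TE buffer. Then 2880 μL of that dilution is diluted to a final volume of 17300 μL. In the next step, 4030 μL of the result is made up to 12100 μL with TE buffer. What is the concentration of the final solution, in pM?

Overall dilution factor = 40 × 6.007 × 3.002 = 721.
362 nM / 721 = 0.502 nM = 502 pM.

502 pM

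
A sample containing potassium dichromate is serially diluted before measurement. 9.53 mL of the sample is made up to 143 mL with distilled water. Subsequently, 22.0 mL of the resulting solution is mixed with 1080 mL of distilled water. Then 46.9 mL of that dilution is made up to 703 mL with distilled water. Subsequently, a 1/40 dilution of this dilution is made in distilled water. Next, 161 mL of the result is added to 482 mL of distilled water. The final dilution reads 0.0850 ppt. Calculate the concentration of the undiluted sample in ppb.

Overall dilution factor = 15.01 × 50.09 × 14.99 × 40 × 3.994 = 1.80 × 10⁶.
Original = 0.0850 ppt × 1.80 × 10⁶ = 1.53 × 10⁵ ppt = 153 ppb.

153 ppb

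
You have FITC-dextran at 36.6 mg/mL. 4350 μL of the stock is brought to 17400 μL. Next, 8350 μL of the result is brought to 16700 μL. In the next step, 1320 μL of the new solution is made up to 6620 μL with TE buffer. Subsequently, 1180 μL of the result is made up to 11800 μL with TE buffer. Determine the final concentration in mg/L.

Overall dilution factor = 4 × 2 × 5.015 × 10 = 401.
36.6 mg/mL / 401 = 0.0912 mg/mL = 91.2 mg/L.

91.2 mg/L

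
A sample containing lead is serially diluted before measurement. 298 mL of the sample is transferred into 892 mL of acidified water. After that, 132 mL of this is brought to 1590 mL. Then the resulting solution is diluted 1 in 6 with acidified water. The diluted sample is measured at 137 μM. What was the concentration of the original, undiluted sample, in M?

Overall dilution factor = 3.993 × 12.05 × 6 = 289.
Original = 137 μM × 289 = 3.95 × 10⁴ μM = 0.0395 M.

0.0395 M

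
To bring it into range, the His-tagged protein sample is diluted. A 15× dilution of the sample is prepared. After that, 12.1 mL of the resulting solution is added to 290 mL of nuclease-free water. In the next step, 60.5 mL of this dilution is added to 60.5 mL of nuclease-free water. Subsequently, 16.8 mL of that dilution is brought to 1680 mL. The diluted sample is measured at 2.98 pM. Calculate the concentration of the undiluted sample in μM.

Overall dilution factor = 15 × 24.97 × 2 × 100 = 7.49 × 10⁴.
Original = 2.98 pM × 7.49 × 10⁴ = 2.23 × 10⁵ pM = 0.223 μM.

0.223 μM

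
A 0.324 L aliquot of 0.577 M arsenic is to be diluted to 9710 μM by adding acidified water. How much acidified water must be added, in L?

9710 μM = 9.71 × 10⁻³ M.
V₂ = C₁V₁/C₂ = 0.577 × 0.324 / 9.71 × 10⁻³ = 19.3 L.
Diluent to add = V₂ − V₁ = 19.3 − 0.324 = 18.9 L.

18.9 L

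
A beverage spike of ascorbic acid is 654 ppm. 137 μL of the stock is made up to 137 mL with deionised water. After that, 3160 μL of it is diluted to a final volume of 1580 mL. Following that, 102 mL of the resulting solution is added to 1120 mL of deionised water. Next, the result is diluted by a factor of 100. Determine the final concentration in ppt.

Overall dilution factor = 1000 × 500 × 11.98 × 100 = 5.99 × 10⁸.
654 ppm / 5.99 × 10⁸ = 1.09 × 10⁻⁶ ppm = 1.09 ppt.

1.09 ppt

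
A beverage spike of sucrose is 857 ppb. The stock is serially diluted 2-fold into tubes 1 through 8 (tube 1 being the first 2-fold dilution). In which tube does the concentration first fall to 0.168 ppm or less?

tube 3

Tube n has concentration 857 ppb / 2ⁿ.
Need 2ⁿ ≥ 857 ppb / 0.168 ppm = 5.10, so n ≥ 2.35.
First such tube: n = 3.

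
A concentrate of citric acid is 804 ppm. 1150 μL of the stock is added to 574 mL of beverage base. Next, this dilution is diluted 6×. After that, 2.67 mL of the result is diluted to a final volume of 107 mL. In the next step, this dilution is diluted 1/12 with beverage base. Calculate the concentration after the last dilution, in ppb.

Overall dilution factor = 500.1 × 6 × 40.07 × 12 = 1.44 × 10⁶.
804 ppm / 1.44 × 10⁶ = 5.57 × 10⁻⁴ ppm = 0.557 ppb.

0.557 ppb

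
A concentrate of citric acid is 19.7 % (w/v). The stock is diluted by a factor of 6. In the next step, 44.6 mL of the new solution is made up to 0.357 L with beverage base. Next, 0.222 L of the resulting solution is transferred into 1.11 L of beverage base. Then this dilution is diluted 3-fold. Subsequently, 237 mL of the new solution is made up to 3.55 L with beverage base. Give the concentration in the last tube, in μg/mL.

15.2 μg/mL

Overall dilution factor = 6 × 8.004 × 6 × 3 × 14.98 = 1.29 × 10⁴.
19.7 % (w/v) / 1.29 × 10⁴ = 1.52 × 10⁻³ % (w/v) = 15.2 μg/mL.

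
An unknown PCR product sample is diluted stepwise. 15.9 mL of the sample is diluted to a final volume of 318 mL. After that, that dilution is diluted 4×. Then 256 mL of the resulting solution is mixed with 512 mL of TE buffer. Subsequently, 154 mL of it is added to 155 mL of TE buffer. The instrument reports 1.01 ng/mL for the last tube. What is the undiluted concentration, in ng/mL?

Overall dilution factor = 20 × 4 × 3 × 2.006 = 482.
Original = 1.01 ng/mL × 482 = 486 ng/mL.

486 ng/mL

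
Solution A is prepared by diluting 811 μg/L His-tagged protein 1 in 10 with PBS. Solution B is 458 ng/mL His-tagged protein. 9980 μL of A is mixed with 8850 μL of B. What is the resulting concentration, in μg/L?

C_A = 811 μg/L / 10 = 81.1 μg/L.
C_B = 458 ng/mL = 458 μg/L.
C_mix = (C_A·V_A + C_B·V_B)/(V_A + V_B) = (81.1×9980 + 458×8850) / 18830 = 258 μg/L.

258 μg/L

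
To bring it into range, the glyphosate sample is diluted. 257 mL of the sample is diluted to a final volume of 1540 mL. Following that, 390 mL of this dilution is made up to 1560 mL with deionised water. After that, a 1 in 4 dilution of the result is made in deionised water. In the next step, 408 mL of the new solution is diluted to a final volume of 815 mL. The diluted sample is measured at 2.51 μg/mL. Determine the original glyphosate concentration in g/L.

Overall dilution factor = 5.992 × 4 × 4 × 1.998 = 192.
Original = 2.51 μg/mL × 192 = 481 μg/mL = 0.481 g/L.

0.481 g/L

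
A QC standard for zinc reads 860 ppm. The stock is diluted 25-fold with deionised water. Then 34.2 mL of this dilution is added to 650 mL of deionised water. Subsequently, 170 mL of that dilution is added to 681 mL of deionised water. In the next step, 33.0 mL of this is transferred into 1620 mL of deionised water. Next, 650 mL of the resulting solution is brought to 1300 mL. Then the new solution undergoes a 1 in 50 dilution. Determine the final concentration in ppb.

0.0686 ppb

Overall dilution factor = 25 × 20.01 × 5.006 × 50.09 × 2 × 50 = 1.25 × 10⁷.
860 ppm / 1.25 × 10⁷ = 6.86 × 10⁻⁵ ppm = 0.0686 ppb.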